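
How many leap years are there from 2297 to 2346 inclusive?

11

Years divisible by 4 in [2297, 2346]: 2300, 2304, 2308, 2312, 2316, 2320, 2324, 2328, 2332, 2336, 2340, 2344.
Of these, 2300 is divisible by 100 but not 400, so not leap.
Leap years: 12 − 1 = 11.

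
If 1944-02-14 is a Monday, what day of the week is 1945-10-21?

Sunday

Day-of-year of February 14, 1944: 45.
Day-of-year of October 21, 1945: 294.
1944 has 366 days, so 366 − 45 = 321 days remain in 1944.
Total: 321 + 294 = 615 days.
615 mod 7 = 6, so 6 days after Monday is Sunday.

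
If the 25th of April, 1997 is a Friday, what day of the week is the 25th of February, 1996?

Sunday

Count forward from the earlier date (February 25, 1996) to the later (April 25, 1997):
Day-of-year of February 25, 1996: 56.
Day-of-year of April 25, 1997: 115.
1996 has 366 days, so 366 − 56 = 310 days remain in 1996.
Total: 310 + 115 = 425 days.
425 mod 7 = 5, so 5 days before Friday is Sunday.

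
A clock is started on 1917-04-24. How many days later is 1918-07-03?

April 24, 1917 → April 24, 1918: 365 days.
April 1918: 30 − 24 = 6 days remain.
Then May (31), June (30): 31 + 30 = 61 days.
July 1–3, 1918: 3 days.
Residual: 70 days.
Total: 435 days.

435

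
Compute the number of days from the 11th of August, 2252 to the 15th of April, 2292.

Day-of-year of August 11, 2252: 224.
Day-of-year of April 15, 2292: 106.
2252 has 366 days, so 366 − 224 = 142 days remain in 2252.
Full years 2253–2291: 30 common + 9 leap = 30×365 + 9×366 = 14244 days.
Total: 142 + 14244 + 106 = 14492 days.

14492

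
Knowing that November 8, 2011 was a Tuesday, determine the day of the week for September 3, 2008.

Wednesday

Count forward from the earlier date (September 3, 2008) to the later (November 8, 2011):
September 3, 2008 → September 3, 2009: 365 days.
September 3, 2009 → September 3, 2010: 365 days.
September 3, 2010 → September 3, 2011: 365 days.
September 2011: 30 − 3 = 27 days remain.
Then October (31): 31 days.
November 1–8, 2011: 8 days.
Residual: 66 days.
Total: 1161 days.
1161 mod 7 = 6, so 6 days before Tuesday is Wednesday.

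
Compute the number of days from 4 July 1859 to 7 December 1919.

22070

Day-of-year of July 4, 1859: 185.
Day-of-year of December 7, 1919: 341.
1859 has 365 days, so 365 − 185 = 180 days remain in 1859.
Full years 1860–1918: 45 common + 14 leap = 45×365 + 14×366 = 21549 days.
Total: 180 + 21549 + 341 = 22070 days.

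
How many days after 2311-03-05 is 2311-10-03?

212

March 2311: 31 − 5 = 26 days remain.
Then April (30), May (31), June (30), July (31), August (31), September (30): 30 + 31 + 30 + 31 + 31 + 30 = 183 days.
October 1–3, 2311: 3 days.
Total: 26 + 183 + 3 = 212 days.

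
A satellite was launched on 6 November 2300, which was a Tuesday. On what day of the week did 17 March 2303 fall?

Day-of-year of November 6, 2300: 310.
Day-of-year of March 17, 2303: 76.
2300 has 365 days, so 365 − 310 = 55 days remain in 2300.
Full years: 2301: 365; 2302: 365. Sum = 730.
Total: 55 + 730 + 76 = 861 days.
861 is a multiple of 7, so 17 March 2303 falls on the same weekday: Tuesday.

Tuesday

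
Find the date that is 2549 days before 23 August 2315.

30 August 2308

Count 2549 days before August 23, 2315:
August 30, 2308 → August 30, 2309: 365 days.
August 30, 2309 → August 30, 2310: 365 days.
August 30, 2310 → August 30, 2311: 365 days.
August 30, 2311 → August 30, 2312: 366 days (2312 is a leap year).
August 30, 2312 → August 30, 2313: 365 days.
August 30, 2313 → August 30, 2314: 365 days.
August 2314: 31 − 30 = 1 day remains.
Then 11 full months totalling 334 days.
August 1–23, 2315: 23 days.
Residual: 358 days.
Total: 2549 days.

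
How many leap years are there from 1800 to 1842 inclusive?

Years divisible by 4 in [1800, 1842]: 1800, 1804, 1808, 1812, 1816, 1820, 1824, 1828, 1832, 1836, 1840.
Of these, 1800 is divisible by 100 but not 400, so not leap.
Leap years: 11 − 1 = 10.

10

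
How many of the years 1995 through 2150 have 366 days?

Years divisible by 4: 1996, 2000, …, 2148 — 39 in all.
Of these, 2100 is divisible by 100 but not 400, so not leap.
2000 is divisible by 400, so still leap.
Leap years: 39 − 1 = 38.

38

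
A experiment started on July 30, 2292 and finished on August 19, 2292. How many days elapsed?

20

July 2292: 31 − 30 = 1 day remains.
August 1–19, 2292: 19 days.
Total: 1 + 19 = 20 days.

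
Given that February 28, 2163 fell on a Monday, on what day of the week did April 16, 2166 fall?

February 28, 2163 → February 28, 2164: 365 days.
February 28, 2164 → February 28, 2165: 366 days (2164 is a leap year).
February 28, 2165 → February 28, 2166: 365 days.
February 2166: 28 − 28 = 0 days remain (2166 is not a leap year, so February has 28 days).
Then March (31): 31 days.
April 1–16, 2166: 16 days.
Residual: 47 days.
Total: 1143 days.
1143 mod 7 = 2, so 2 days after Monday is Wednesday.

Wednesday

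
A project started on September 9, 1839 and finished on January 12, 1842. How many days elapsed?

September 9, 1839 → September 9, 1840: 366 days (1840 is a leap year).
September 9, 1840 → September 9, 1841: 365 days.
September 1841: 30 − 9 = 21 days remain.
Then October (31), November (30), December (31): 31 + 30 + 31 = 92 days.
January 1–12, 1842: 12 days.
Residual: 125 days.
Total: 856 days.

856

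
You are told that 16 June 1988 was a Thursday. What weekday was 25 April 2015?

Day-of-year of June 16, 1988: 168.
Day-of-year of April 25, 2015: 115.
1988 has 366 days, so 366 − 168 = 198 days remain in 1988.
Full years 1989–2014: 20 common + 6 leap = 20×365 + 6×366 = 9496 days.
Total: 198 + 9496 + 115 = 9809 days.
9809 mod 7 = 2, so 2 days after Thursday is Saturday.

Saturday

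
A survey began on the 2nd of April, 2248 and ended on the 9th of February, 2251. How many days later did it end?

1043

Day-of-year of April 2, 2248: 93.
Day-of-year of February 9, 2251: 40.
2248 has 366 days, so 366 − 93 = 273 days remain in 2248.
Full years: 2249: 365; 2250: 365. Sum = 730.
Total: 273 + 730 + 40 = 1043 days.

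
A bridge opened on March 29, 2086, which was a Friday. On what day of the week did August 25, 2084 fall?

Friday

Count forward from the earlier date (August 25, 2084) to the later (March 29, 2086):
August 25, 2084 → August 25, 2085: 365 days.
August 2085: 31 − 25 = 6 days remain.
Then September (30), October (31), November (30), December (31), January (31), February 2086 (28): 30 + 31 + 30 + 31 + 31 + 28 = 181 days.
March 1–29, 2086: 29 days.
Residual: 216 days.
Total: 581 days.
581 is a multiple of 7, so August 25, 2084 falls on the same weekday: Friday.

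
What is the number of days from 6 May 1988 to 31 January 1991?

1000

Day-of-year of May 6, 1988: 127.
Day-of-year of January 31, 1991: 31.
1988 has 366 days, so 366 − 127 = 239 days remain in 1988.
Full years: 1989: 365; 1990: 365. Sum = 730.
Total: 239 + 730 + 31 = 1000 days.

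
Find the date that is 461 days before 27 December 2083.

22 September 2082

Count 461 days before December 27, 2083:
Day-of-year of September 22, 2082: 265.
Day-of-year of December 27, 2083: 361.
2082 has 365 days, so 365 − 265 = 100 days remain in 2082.
Total: 100 + 361 = 461 days.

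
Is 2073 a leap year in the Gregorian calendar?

No

2073 is not a leap year.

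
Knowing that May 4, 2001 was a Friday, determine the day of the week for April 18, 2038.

Sunday

Day-of-year of May 4, 2001: 124.
Day-of-year of April 18, 2038: 108.
2001 has 365 days, so 365 − 124 = 241 days remain in 2001.
Full years 2002–2037: 27 common + 9 leap = 27×365 + 9×366 = 13149 days.
Total: 241 + 13149 + 108 = 13498 days.
13498 mod 7 = 2, so 2 days after Friday is Sunday.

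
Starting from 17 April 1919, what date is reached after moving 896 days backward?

2 November 1916

Count 896 days before April 17, 1919:
November 2, 1916 → November 2, 1917: 365 days.
November 2, 1917 → November 2, 1918: 365 days.
November 1918: 30 − 2 = 28 days remain.
Then December (31), January (31), February 1919 (28), March (31): 31 + 31 + 28 + 31 = 121 days.
April 1–17, 1919: 17 days.
Residual: 166 days.
Total: 896 days.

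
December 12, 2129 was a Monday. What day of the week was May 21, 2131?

December 2129: 31 − 12 = 19 days remain.
Then 16 full months totalling 485 days.
May 1–21, 2131: 21 days.
Total: 19 + 485 + 21 = 525 days.
525 is a multiple of 7, so May 21, 2131 falls on the same weekday: Monday.

Monday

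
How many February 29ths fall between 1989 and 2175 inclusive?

Years divisible by 4: 1992, 1996, …, 2172 — 46 in all.
Of these, 2100 is divisible by 100 but not 400, so not leap.
2000 is divisible by 400, so still leap.
Leap years: 46 − 1 = 45.

45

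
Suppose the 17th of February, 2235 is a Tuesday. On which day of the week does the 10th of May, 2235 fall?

February 2235: 28 − 17 = 11 days remain (2235 is not a leap year, so February has 28 days).
Then March (31), April (30): 31 + 30 = 61 days.
May 1–10, 2235: 10 days.
Total: 11 + 61 + 10 = 82 days.
82 mod 7 = 5, so 5 days after Tuesday is Sunday.

Sunday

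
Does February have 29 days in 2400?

2400 is a leap year (divisible by 400).

Yes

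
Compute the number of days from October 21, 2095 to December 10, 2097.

October 2095: 31 − 21 = 10 days remain.
Then 25 full months totalling 761 days.
December 1–10, 2097: 10 days.
Total: 10 + 761 + 10 = 781 days.

781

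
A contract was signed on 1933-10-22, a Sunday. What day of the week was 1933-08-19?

Count forward from the earlier date (August 19, 1933) to the later (October 22, 1933):
August 1933: 31 − 19 = 12 days remain.
Then September (30): 30 days.
October 1–22, 1933: 22 days.
Total: 12 + 30 + 22 = 64 days.
64 mod 7 = 1, so 1 day before Sunday is Saturday.

Saturday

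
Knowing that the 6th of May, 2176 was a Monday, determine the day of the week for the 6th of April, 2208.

From May 6, 2176 to May 6, 2207: 31 years, of which 6 contain a Feb 29 — 25×365 + 6×366 = 11321 days.
(2200 is not a leap year (divisible by 100 but not 400).)
May 2207: 31 − 6 = 25 days remain.
Then 10 full months totalling 305 days.
April 1–6, 2208: 6 days.
Residual: 336 days.
Total: 11657 days.
11657 mod 7 = 2, so 2 days after Monday is Wednesday.

Wednesday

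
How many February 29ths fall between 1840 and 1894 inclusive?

Years divisible by 4: 1840, 1844, …, 1892 — 14 in all.
No century exceptions apply. Count: 14.

14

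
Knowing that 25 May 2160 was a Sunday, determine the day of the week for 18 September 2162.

May 25, 2160 → May 25, 2161: 365 days.
May 25, 2161 → May 25, 2162: 365 days.
May 2162: 31 − 25 = 6 days remain.
Then June (30), July (31), August (31): 30 + 31 + 31 = 92 days.
September 1–18, 2162: 18 days.
Residual: 116 days.
Total: 846 days.
846 mod 7 = 6, so 6 days after Sunday is Saturday.

Saturday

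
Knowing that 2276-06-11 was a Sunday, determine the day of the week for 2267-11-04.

Monday

Count forward from the earlier date (November 4, 2267) to the later (June 11, 2276):
From November 4, 2267 to November 4, 2275: 8 years, of which 2 contain a Feb 29 — 6×365 + 2×366 = 2922 days.
November 2275: 30 − 4 = 26 days remain.
Then December (31), January (31), February 2276 (29), March (31), April (30), May (31): 31 + 31 + 29 + 31 + 30 + 31 = 183 days.
June 1–11, 2276: 11 days.
Residual: 220 days.
Total: 3142 days.
3142 mod 7 = 6, so 6 days before Sunday is Monday.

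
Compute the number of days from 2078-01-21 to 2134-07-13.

From January 21, 2078 to January 21, 2134: 56 years, of which 13 contain a Feb 29 — 43×365 + 13×366 = 20453 days.
(2100 is not a leap year (divisible by 100 but not 400).)
January 2134: 31 − 21 = 10 days remain.
Then February 2134 (28), March (31), April (30), May (31), June (30): 28 + 31 + 30 + 31 + 30 = 150 days.
July 1–13, 2134: 13 days.
Residual: 173 days.
Total: 20626 days.

20626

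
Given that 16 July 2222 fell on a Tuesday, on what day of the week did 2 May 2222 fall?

Count forward from the earlier date (May 2, 2222) to the later (July 16, 2222):
May 2222: 31 − 2 = 29 days remain.
Then June (30): 30 days.
July 1–16, 2222: 16 days.
Total: 29 + 30 + 16 = 75 days.
75 mod 7 = 5, so 5 days before Tuesday is Thursday.

Thursday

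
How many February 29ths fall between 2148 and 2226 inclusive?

19

Years divisible by 4: 2148, 2152, …, 2224 — 20 in all.
Of these, 2200 is divisible by 100 but not 400, so not leap.
Leap years: 20 − 1 = 19.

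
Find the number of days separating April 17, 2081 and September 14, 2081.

150

April 2081: 30 − 17 = 13 days remain.
Then May (31), June (30), July (31), August (31): 31 + 30 + 31 + 31 = 123 days.
September 1–14, 2081: 14 days.
Total: 13 + 123 + 14 = 150 days.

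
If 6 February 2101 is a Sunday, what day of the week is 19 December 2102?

Day-of-year of February 6, 2101: 37.
Day-of-year of December 19, 2102: 353.
2101 has 365 days, so 365 − 37 = 328 days remain in 2101.
Total: 328 + 353 = 681 days.
681 mod 7 = 2, so 2 days after Sunday is Tuesday.

Tuesday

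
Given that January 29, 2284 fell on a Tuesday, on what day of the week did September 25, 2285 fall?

Friday

Day-of-year of January 29, 2284: 29.
Day-of-year of September 25, 2285: 268.
2284 has 366 days, so 366 − 29 = 337 days remain in 2284.
Total: 337 + 268 = 605 days.
605 mod 7 = 3, so 3 days after Tuesday is Friday.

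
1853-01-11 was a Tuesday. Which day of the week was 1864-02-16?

Tuesday

Day-of-year of January 11, 1853: 11.
Day-of-year of February 16, 1864: 47.
1853 has 365 days, so 365 − 11 = 354 days remain in 1853.
Full years 1854–1863: 8 common + 2 leap = 8×365 + 2×366 = 3652 days.
Total: 354 + 3652 + 47 = 4053 days.
4053 is a multiple of 7, so 1864-02-16 falls on the same weekday: Tuesday.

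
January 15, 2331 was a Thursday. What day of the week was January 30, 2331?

Within January 2331: 30 − 15 = 15 days.
15 mod 7 = 1, so 1 day after Thursday is Friday.

Friday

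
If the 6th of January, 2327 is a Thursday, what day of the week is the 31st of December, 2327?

Saturday

January 2327: 31 − 6 = 25 days remain.
Then 10 full months totalling 303 days.
December 1–31, 2327: 31 days.
Total: 25 + 303 + 31 = 359 days.
359 mod 7 = 2, so 2 days after Thursday is Saturday.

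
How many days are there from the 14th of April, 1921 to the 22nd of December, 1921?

April 1921: 30 − 14 = 16 days remain.
Then May (31), June (30), July (31), August (31), September (30), October (31), November (30): 31 + 30 + 31 + 31 + 30 + 31 + 30 = 214 days.
December 1–22, 1921: 22 days.
Total: 16 + 214 + 22 = 252 days.

252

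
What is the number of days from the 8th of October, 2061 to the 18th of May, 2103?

Day-of-year of October 8, 2061: 281.
Day-of-year of May 18, 2103: 138.
2061 has 365 days, so 365 − 281 = 84 days remain in 2061.
Full years 2062–2102: 32 common + 9 leap = 32×365 + 9×366 = 14974 days.
Total: 84 + 14974 + 138 = 15196 days.

15196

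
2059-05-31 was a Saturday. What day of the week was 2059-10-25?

Saturday

May 2059: 31 − 31 = 0 days remain.
Then June (30), July (31), August (31), September (30): 30 + 31 + 31 + 30 = 122 days.
October 1–25, 2059: 25 days.
Total: 0 + 122 + 25 = 147 days.
147 is a multiple of 7, so 2059-10-25 falls on the same weekday: Saturday.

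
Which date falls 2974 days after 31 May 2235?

22 July 2243

Count 2974 days after May 31, 2235:
From May 31, 2235 to May 31, 2243: 8 years, of which 2 contain a Feb 29 — 6×365 + 2×366 = 2922 days.
May 2243: 31 − 31 = 0 days remain.
Then June (30): 30 days.
July 1–22, 2243: 22 days.
Residual: 52 days.
Total: 2974 days.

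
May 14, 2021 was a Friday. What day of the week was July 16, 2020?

Count forward from the earlier date (July 16, 2020) to the later (May 14, 2021):
July 2020: 31 − 16 = 15 days remain.
Then 9 full months totalling 273 days.
May 1–14, 2021: 14 days.
Total: 15 + 273 + 14 = 302 days.
302 mod 7 = 1, so 1 day before Friday is Thursday.

Thursday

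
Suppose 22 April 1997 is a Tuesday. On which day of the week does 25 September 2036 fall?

Day-of-year of April 22, 1997: 112.
Day-of-year of September 25, 2036: 269.
1997 has 365 days, so 365 − 112 = 253 days remain in 1997.
Full years 1998–2035: 29 common + 9 leap = 29×365 + 9×366 = 13879 days.
Total: 253 + 13879 + 269 = 14401 days.
14401 mod 7 = 2, so 2 days after Tuesday is Thursday.

Thursday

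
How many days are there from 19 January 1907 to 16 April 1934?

Day-of-year of January 19, 1907: 19.
Day-of-year of April 16, 1934: 106.
1907 has 365 days, so 365 − 19 = 346 days remain in 1907.
Full years 1908–1933: 19 common + 7 leap = 19×365 + 7×366 = 9497 days.
Total: 346 + 9497 + 106 = 9949 days.

9949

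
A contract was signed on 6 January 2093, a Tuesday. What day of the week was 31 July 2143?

Day-of-year of January 6, 2093: 6.
Day-of-year of July 31, 2143: 212.
2093 has 365 days, so 365 − 6 = 359 days remain in 2093.
Full years 2094–2142: 38 common + 11 leap = 38×365 + 11×366 = 17896 days.
Total: 359 + 17896 + 212 = 18467 days.
18467 mod 7 = 1, so 1 day after Tuesday is Wednesday.

Wednesday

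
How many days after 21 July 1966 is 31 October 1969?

1198

Day-of-year of July 21, 1966: 202.
Day-of-year of October 31, 1969: 304.
1966 has 365 days, so 365 − 202 = 163 days remain in 1966.
Full years: 1967: 365; 1968: 366. Sum = 731.
Total: 163 + 731 + 304 = 1198 days.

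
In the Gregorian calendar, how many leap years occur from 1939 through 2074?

34

Years divisible by 4: 1940, 1944, …, 2072 — 34 in all.
2000 is divisible by 400, so still leap.
No century exceptions apply. Count: 34.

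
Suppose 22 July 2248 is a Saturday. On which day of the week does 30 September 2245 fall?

Count forward from the earlier date (September 30, 2245) to the later (July 22, 2248):
September 30, 2245 → September 30, 2246: 365 days.
September 30, 2246 → September 30, 2247: 365 days.
September 2247: 30 − 30 = 0 days remain.
Then 9 full months totalling 274 days.
July 1–22, 2248: 22 days.
Residual: 296 days.
Total: 1026 days.
1026 mod 7 = 4, so 4 days before Saturday is Tuesday.

Tuesday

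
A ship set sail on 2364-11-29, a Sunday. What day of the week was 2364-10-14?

Count forward from the earlier date (October 14, 2364) to the later (November 29, 2364):
October 2364: 31 − 14 = 17 days remain.
November 1–29, 2364: 29 days.
Total: 17 + 29 = 46 days.
46 mod 7 = 4, so 4 days before Sunday is Wednesday.

Wednesday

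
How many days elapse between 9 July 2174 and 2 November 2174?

July 2174: 31 − 9 = 22 days remain.
Then August (31), September (30), October (31): 31 + 30 + 31 = 92 days.
November 1–2, 2174: 2 days.
Total: 22 + 92 + 2 = 116 days.

116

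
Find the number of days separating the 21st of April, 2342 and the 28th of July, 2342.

98

April 2342: 30 − 21 = 9 days remain.
Then May (31), June (30): 31 + 30 = 61 days.
July 1–28, 2342: 28 days.
Total: 9 + 61 + 28 = 98 days.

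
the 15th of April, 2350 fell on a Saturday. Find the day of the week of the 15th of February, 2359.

From April 15, 2350 to April 15, 2358: 8 years, of which 2 contain a Feb 29 — 6×365 + 2×366 = 2922 days.
April 2358: 30 − 15 = 15 days remain.
Then 9 full months totalling 276 days.
February 1–15, 2359: 15 days (2359 is not a leap year).
Residual: 306 days.
Total: 3228 days.
3228 mod 7 = 1, so 1 day after Saturday is Sunday.

Sunday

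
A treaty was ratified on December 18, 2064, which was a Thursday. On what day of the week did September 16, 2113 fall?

Saturday

Day-of-year of December 18, 2064: 353.
Day-of-year of September 16, 2113: 259.
2064 has 366 days, so 366 − 353 = 13 days remain in 2064.
Full years 2065–2112: 37 common + 11 leap = 37×365 + 11×366 = 17531 days.
Total: 13 + 17531 + 259 = 17803 days.
17803 mod 7 = 2, so 2 days after Thursday is Saturday.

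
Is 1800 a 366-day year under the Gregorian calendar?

No

1800 is not a leap year (divisible by 100 but not 400).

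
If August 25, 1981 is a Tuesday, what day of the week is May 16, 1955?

Count forward from the earlier date (May 16, 1955) to the later (August 25, 1981):
Day-of-year of May 16, 1955: 136.
Day-of-year of August 25, 1981: 237.
1955 has 365 days, so 365 − 136 = 229 days remain in 1955.
Full years 1956–1980: 18 common + 7 leap = 18×365 + 7×366 = 9132 days.
Total: 229 + 9132 + 237 = 9598 days.
9598 mod 7 = 1, so 1 day before Tuesday is Monday.

Monday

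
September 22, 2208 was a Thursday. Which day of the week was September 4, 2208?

Sunday

Count forward from the earlier date (September 4, 2208) to the later (September 22, 2208):
Within September 2208: 22 − 4 = 18 days.
18 mod 7 = 4, so 4 days before Thursday is Sunday.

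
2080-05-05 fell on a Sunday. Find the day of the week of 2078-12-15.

Thursday

Count forward from the earlier date (December 15, 2078) to the later (May 5, 2080):
December 2078: 31 − 15 = 16 days remain.
Then 16 full months totalling 486 days.
May 1–5, 2080: 5 days.
Total: 16 + 486 + 5 = 507 days.
507 mod 7 = 3, so 3 days before Sunday is Thursday.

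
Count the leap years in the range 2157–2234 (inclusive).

18

Years divisible by 4: 2160, 2164, …, 2232 — 19 in all.
Of these, 2200 is divisible by 100 but not 400, so not leap.
Leap years: 19 − 1 = 18.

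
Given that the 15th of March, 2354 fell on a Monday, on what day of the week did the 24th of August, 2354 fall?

Tuesday

March 2354: 31 − 15 = 16 days remain.
Then April (30), May (31), June (30), July (31): 30 + 31 + 30 + 31 = 122 days.
August 1–24, 2354: 24 days.
Total: 16 + 122 + 24 = 162 days.
162 mod 7 = 1, so 1 day after Monday is Tuesday.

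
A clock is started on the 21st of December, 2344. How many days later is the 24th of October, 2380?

13091

From December 21, 2344 to December 21, 2379: 35 years, of which 8 contain a Feb 29 — 27×365 + 8×366 = 12783 days.
December 2379: 31 − 21 = 10 days remain.
Then 9 full months totalling 274 days.
October 1–24, 2380: 24 days.
Residual: 308 days.
Total: 13091 days.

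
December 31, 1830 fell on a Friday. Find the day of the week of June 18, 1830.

Count forward from the earlier date (June 18, 1830) to the later (December 31, 1830):
June 1830: 30 − 18 = 12 days remain.
Then July (31), August (31), September (30), October (31), November (30): 31 + 31 + 30 + 31 + 30 = 153 days.
December 1–31, 1830: 31 days.
Total: 12 + 153 + 31 = 196 days.
196 is a multiple of 7, so June 18, 1830 falls on the same weekday: Friday.

Friday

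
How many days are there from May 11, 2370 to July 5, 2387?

From May 11, 2370 to May 11, 2387: 17 years, of which 4 contain a Feb 29 — 13×365 + 4×366 = 6209 days.
May 2387: 31 − 11 = 20 days remain.
Then June (30): 30 days.
July 1–5, 2387: 5 days.
Residual: 55 days.
Total: 6264 days.

6264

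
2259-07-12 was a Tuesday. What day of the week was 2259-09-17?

July 2259: 31 − 12 = 19 days remain.
Then August (31): 31 days.
September 1–17, 2259: 17 days.
Total: 19 + 31 + 17 = 67 days.
67 mod 7 = 4, so 4 days after Tuesday is Saturday.

Saturday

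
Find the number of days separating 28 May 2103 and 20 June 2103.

23

May 2103: 31 − 28 = 3 days remain.
June 1–20, 2103: 20 days.
Total: 3 + 20 = 23 days.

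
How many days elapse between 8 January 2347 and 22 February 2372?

9176

From January 8, 2347 to January 8, 2372: 25 years, of which 6 contain a Feb 29 — 19×365 + 6×366 = 9131 days.
January 2372: 31 − 8 = 23 days remain.
February 1–22, 2372: 22 days (2372 is a leap year).
Residual: 45 days.
Total: 9176 days.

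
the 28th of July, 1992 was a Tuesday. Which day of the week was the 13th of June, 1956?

Count forward from the earlier date (June 13, 1956) to the later (July 28, 1992):
Day-of-year of June 13, 1956: 165.
Day-of-year of July 28, 1992: 210.
1956 has 366 days, so 366 − 165 = 201 days remain in 1956.
Full years 1957–1991: 27 common + 8 leap = 27×365 + 8×366 = 12783 days.
Total: 201 + 12783 + 210 = 13194 days.
13194 mod 7 = 6, so 6 days before Tuesday is Wednesday.

Wednesday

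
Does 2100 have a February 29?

No

2100 is not a leap year (divisible by 100 but not 400).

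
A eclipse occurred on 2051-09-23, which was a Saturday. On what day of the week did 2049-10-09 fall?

Count forward from the earlier date (October 9, 2049) to the later (September 23, 2051):
October 9, 2049 → October 9, 2050: 365 days.
October 2050: 31 − 9 = 22 days remain.
Then 10 full months totalling 304 days.
September 1–23, 2051: 23 days.
Residual: 349 days.
Total: 714 days.
714 is a multiple of 7, so 2049-10-09 falls on the same weekday: Saturday.

Saturday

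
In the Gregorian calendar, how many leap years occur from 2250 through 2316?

16

Years divisible by 4: 2252, 2256, …, 2316 — 17 in all.
Of these, 2300 is divisible by 100 but not 400, so not leap.
Leap years: 17 − 1 = 16.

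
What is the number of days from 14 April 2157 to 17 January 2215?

From April 14, 2157 to April 14, 2214: 57 years, of which 13 contain a Feb 29 — 44×365 + 13×366 = 20818 days.
(2200 is not a leap year (divisible by 100 but not 400).)
April 2214: 30 − 14 = 16 days remain.
Then May (31), June (30), July (31), August (31), September (30), October (31), November (30), December (31): 31 + 30 + 31 + 31 + 30 + 31 + 30 + 31 = 245 days.
January 1–17, 2215: 17 days.
Residual: 278 days.
Total: 21096 days.

21096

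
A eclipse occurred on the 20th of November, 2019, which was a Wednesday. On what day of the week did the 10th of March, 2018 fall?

Saturday

Count forward from the earlier date (March 10, 2018) to the later (November 20, 2019):
Day-of-year of March 10, 2018: 69.
Day-of-year of November 20, 2019: 324.
2018 has 365 days, so 365 − 69 = 296 days remain in 2018.
Total: 296 + 324 = 620 days.
620 mod 7 = 4, so 4 days before Wednesday is Saturday.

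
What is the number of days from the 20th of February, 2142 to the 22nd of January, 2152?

3623

From February 20, 2142 to February 20, 2151: 9 years, of which 2 contain a Feb 29 — 7×365 + 2×366 = 3287 days.
February 2151: 28 − 20 = 8 days remain (2151 is not a leap year, so February has 28 days).
Then 10 full months totalling 306 days.
January 1–22, 2152: 22 days.
Residual: 336 days.
Total: 3623 days.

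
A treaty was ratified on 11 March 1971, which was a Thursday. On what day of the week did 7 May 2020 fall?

Day-of-year of March 11, 1971: 70.
Day-of-year of May 7, 2020: 128.
1971 has 365 days, so 365 − 70 = 295 days remain in 1971.
Full years 1972–2019: 36 common + 12 leap = 36×365 + 12×366 = 17532 days.
Total: 295 + 17532 + 128 = 17955 days.
17955 is a multiple of 7, so 7 May 2020 falls on the same weekday: Thursday.

Thursday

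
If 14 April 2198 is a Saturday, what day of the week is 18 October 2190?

Count forward from the earlier date (October 18, 2190) to the later (April 14, 2198):
From October 18, 2190 to October 18, 2197: 7 years, of which 2 contain a Feb 29 — 5×365 + 2×366 = 2557 days.
October 2197: 31 − 18 = 13 days remain.
Then November (30), December (31), January (31), February 2198 (28), March (31): 30 + 31 + 31 + 28 + 31 = 151 days.
April 1–14, 2198: 14 days.
Residual: 178 days.
Total: 2735 days.
2735 mod 7 = 5, so 5 days before Saturday is Monday.

Monday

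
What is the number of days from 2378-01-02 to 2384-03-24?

2273

January 2, 2378 → January 2, 2379: 365 days.
January 2, 2379 → January 2, 2380: 365 days.
January 2, 2380 → January 2, 2381: 366 days (2380 is a leap year).
January 2, 2381 → January 2, 2382: 365 days.
January 2, 2382 → January 2, 2383: 365 days.
January 2, 2383 → January 2, 2384: 365 days.
January 2384: 31 − 2 = 29 days remain.
Then February 2384 (29): 29 days.
March 1–24, 2384: 24 days.
Residual: 82 days.
Total: 2273 days.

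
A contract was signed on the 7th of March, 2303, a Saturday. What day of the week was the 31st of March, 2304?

March 7, 2303 → March 7, 2304: 366 days (2304 is a leap year).
Within March 2304: 31 − 7 = 24 days.
Total: 390 days.
390 mod 7 = 5, so 5 days after Saturday is Thursday.

Thursday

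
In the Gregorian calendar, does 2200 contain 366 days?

No

2200 is not a leap year (divisible by 100 but not 400).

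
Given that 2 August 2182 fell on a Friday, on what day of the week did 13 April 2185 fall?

Day-of-year of August 2, 2182: 214.
Day-of-year of April 13, 2185: 103.
2182 has 365 days, so 365 − 214 = 151 days remain in 2182.
Full years: 2183: 365; 2184: 366. Sum = 731.
Total: 151 + 731 + 103 = 985 days.
985 mod 7 = 5, so 5 days after Friday is Wednesday.

Wednesday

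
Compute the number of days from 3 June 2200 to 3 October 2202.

June 3, 2200 → June 3, 2201: 365 days.
June 3, 2201 → June 3, 2202: 365 days.
June 2202: 30 − 3 = 27 days remain.
Then July (31), August (31), September (30): 31 + 31 + 30 = 92 days.
October 1–3, 2202: 3 days.
Residual: 122 days.
Total: 852 days.

852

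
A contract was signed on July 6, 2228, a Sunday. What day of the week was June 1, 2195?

Count forward from the earlier date (June 1, 2195) to the later (July 6, 2228):
From June 1, 2195 to June 1, 2228: 33 years, of which 8 contain a Feb 29 — 25×365 + 8×366 = 12053 days.
(2200 is not a leap year (divisible by 100 but not 400).)
June 2228: 30 − 1 = 29 days remain.
July 1–6, 2228: 6 days.
Residual: 35 days.
Total: 12088 days.
12088 mod 7 = 6, so 6 days before Sunday is Monday.

Monday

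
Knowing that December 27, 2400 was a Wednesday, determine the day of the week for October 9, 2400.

Count forward from the earlier date (October 9, 2400) to the later (December 27, 2400):
October 2400: 31 − 9 = 22 days remain.
Then November (30): 30 days.
December 1–27, 2400: 27 days.
Total: 22 + 30 + 27 = 79 days.
79 mod 7 = 2, so 2 days before Wednesday is Monday.

Monday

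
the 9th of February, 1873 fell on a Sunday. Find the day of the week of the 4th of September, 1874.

February 1873: 28 − 9 = 19 days remain (1873 is not a leap year, so February has 28 days).
Then 18 full months totalling 549 days.
September 1–4, 1874: 4 days.
Total: 19 + 549 + 4 = 572 days.
572 mod 7 = 5, so 5 days after Sunday is Friday.

Friday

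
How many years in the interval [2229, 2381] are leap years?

Years divisible by 4: 2232, 2236, …, 2380 — 38 in all.
Of these, 2300 is divisible by 100 but not 400, so not leap.
Leap years: 38 − 1 = 37.

37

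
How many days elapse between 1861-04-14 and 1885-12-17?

From April 14, 1861 to April 14, 1885: 24 years, of which 6 contain a Feb 29 — 18×365 + 6×366 = 8766 days.
April 1885: 30 − 14 = 16 days remain.
Then May (31), June (30), July (31), August (31), September (30), October (31), November (30): 31 + 30 + 31 + 31 + 30 + 31 + 30 = 214 days.
December 1–17, 1885: 17 days.
Residual: 247 days.
Total: 9013 days.

9013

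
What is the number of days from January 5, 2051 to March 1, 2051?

55

January 2051: 31 − 5 = 26 days remain.
Then February 2051 (28): 28 days.
March 1, 2051: 1 day.
Total: 26 + 28 + 1 = 55 days.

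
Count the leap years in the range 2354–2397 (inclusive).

Years divisible by 4 in [2354, 2397]: 2356, 2360, 2364, 2368, 2372, 2376, 2380, 2384, 2388, 2392, 2396.
No century exceptions apply. Count: 11.

11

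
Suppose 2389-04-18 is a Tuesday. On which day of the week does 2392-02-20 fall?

April 18, 2389 → April 18, 2390: 365 days.
April 18, 2390 → April 18, 2391: 365 days.
April 2391: 30 − 18 = 12 days remain.
Then 9 full months totalling 276 days.
February 1–20, 2392: 20 days (2392 is a leap year).
Residual: 308 days.
Total: 1038 days.
1038 mod 7 = 2, so 2 days after Tuesday is Thursday.

Thursday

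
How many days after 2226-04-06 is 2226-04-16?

Within April 2226: 16 − 6 = 10 days.

10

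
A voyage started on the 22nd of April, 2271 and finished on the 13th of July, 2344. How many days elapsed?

From April 22, 2271 to April 22, 2344: 73 years, of which 18 contain a Feb 29 — 55×365 + 18×366 = 26663 days.
(2300 is not a leap year (divisible by 100 but not 400).)
April 2344: 30 − 22 = 8 days remain.
Then May (31), June (30): 31 + 30 = 61 days.
July 1–13, 2344: 13 days.
Residual: 82 days.
Total: 26745 days.

26745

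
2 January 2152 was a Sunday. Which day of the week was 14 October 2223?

Tuesday

Day-of-year of January 2, 2152: 2.
Day-of-year of October 14, 2223: 287.
2152 has 366 days, so 366 − 2 = 364 days remain in 2152.
Full years 2153–2222: 54 common + 16 leap = 54×365 + 16×366 = 25566 days.
Total: 364 + 25566 + 287 = 26217 days.
26217 mod 7 = 2, so 2 days after Sunday is Tuesday.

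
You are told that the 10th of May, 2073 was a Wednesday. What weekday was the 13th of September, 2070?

Saturday

Count forward from the earlier date (September 13, 2070) to the later (May 10, 2073):
September 13, 2070 → September 13, 2071: 365 days.
September 13, 2071 → September 13, 2072: 366 days (2072 is a leap year).
September 2072: 30 − 13 = 17 days remain.
Then October (31), November (30), December (31), January (31), February 2073 (28), March (31), April (30): 31 + 30 + 31 + 31 + 28 + 31 + 30 = 212 days.
May 1–10, 2073: 10 days.
Residual: 239 days.
Total: 970 days.
970 mod 7 = 4, so 4 days before Wednesday is Saturday.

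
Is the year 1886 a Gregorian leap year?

1886 is not a leap year.

No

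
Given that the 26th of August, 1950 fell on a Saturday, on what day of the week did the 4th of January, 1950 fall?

Wednesday

Count forward from the earlier date (January 4, 1950) to the later (August 26, 1950):
January 1950: 31 − 4 = 27 days remain.
Then February 1950 (28), March (31), April (30), May (31), June (30), July (31): 28 + 31 + 30 + 31 + 30 + 31 = 181 days.
August 1–26, 1950: 26 days.
Total: 27 + 181 + 26 = 234 days.
234 mod 7 = 3, so 3 days before Saturday is Wednesday.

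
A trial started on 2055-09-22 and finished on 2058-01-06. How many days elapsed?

September 22, 2055 → September 22, 2056: 366 days (2056 is a leap year).
September 22, 2056 → September 22, 2057: 365 days.
September 2057: 30 − 22 = 8 days remain.
Then October (31), November (30), December (31): 31 + 30 + 31 = 92 days.
January 1–6, 2058: 6 days.
Residual: 106 days.
Total: 837 days.

837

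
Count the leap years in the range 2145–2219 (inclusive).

Years divisible by 4: 2148, 2152, …, 2216 — 18 in all.
Of these, 2200 is divisible by 100 but not 400, so not leap.
Leap years: 18 − 1 = 17.

17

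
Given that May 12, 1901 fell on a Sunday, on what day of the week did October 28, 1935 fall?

Monday

From May 12, 1901 to May 12, 1935: 34 years, of which 8 contain a Feb 29 — 26×365 + 8×366 = 12418 days.
May 1935: 31 − 12 = 19 days remain.
Then June (30), July (31), August (31), September (30): 30 + 31 + 31 + 30 = 122 days.
October 1–28, 1935: 28 days.
Residual: 169 days.
Total: 12587 days.
12587 mod 7 = 1, so 1 day after Sunday is Monday.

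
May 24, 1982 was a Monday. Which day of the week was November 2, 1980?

Sunday

Count forward from the earlier date (November 2, 1980) to the later (May 24, 1982):
November 1980: 30 − 2 = 28 days remain.
Then 17 full months totalling 516 days.
May 1–24, 1982: 24 days.
Total: 28 + 516 + 24 = 568 days.
568 mod 7 = 1, so 1 day before Monday is Sunday.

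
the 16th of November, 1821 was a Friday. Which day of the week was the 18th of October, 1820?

Wednesday

Count forward from the earlier date (October 18, 1820) to the later (November 16, 1821):
October 1820: 31 − 18 = 13 days remain.
Then 12 full months totalling 365 days.
November 1–16, 1821: 16 days.
Total: 13 + 365 + 16 = 394 days.
394 mod 7 = 2, so 2 days before Friday is Wednesday.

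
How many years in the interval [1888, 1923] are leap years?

8

Years divisible by 4 in [1888, 1923]: 1888, 1892, 1896, 1900, 1904, 1908, 1912, 1916, 1920.
Of these, 1900 is divisible by 100 but not 400, so not leap.
Leap years: 9 − 1 = 8.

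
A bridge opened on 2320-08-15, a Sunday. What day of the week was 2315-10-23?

Count forward from the earlier date (October 23, 2315) to the later (August 15, 2320):
October 23, 2315 → October 23, 2316: 366 days (2316 is a leap year).
October 23, 2316 → October 23, 2317: 365 days.
October 23, 2317 → October 23, 2318: 365 days.
October 23, 2318 → October 23, 2319: 365 days.
October 2319: 31 − 23 = 8 days remain.
Then 9 full months totalling 274 days.
August 1–15, 2320: 15 days.
Residual: 297 days.
Total: 1758 days.
1758 mod 7 = 1, so 1 day before Sunday is Saturday.

Saturday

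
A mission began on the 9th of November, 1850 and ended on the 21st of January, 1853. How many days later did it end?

November 9, 1850 → November 9, 1851: 365 days.
November 9, 1851 → November 9, 1852: 366 days (1852 is a leap year).
November 1852: 30 − 9 = 21 days remain.
Then December (31): 31 days.
January 1–21, 1853: 21 days.
Residual: 73 days.
Total: 804 days.

804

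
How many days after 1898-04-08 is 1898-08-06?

April 1898: 30 − 8 = 22 days remain.
Then May (31), June (30), July (31): 31 + 30 + 31 = 92 days.
August 1–6, 1898: 6 days.
Total: 22 + 92 + 6 = 120 days.

120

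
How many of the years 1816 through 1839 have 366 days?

Years divisible by 4 in [1816, 1839]: 1816, 1820, 1824, 1828, 1832, 1836.
No century exceptions apply. Count: 6.

6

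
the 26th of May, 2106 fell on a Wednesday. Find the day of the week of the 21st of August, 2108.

May 26, 2106 → May 26, 2107: 365 days.
May 26, 2107 → May 26, 2108: 366 days (2108 is a leap year).
May 2108: 31 − 26 = 5 days remain.
Then June (30), July (31): 30 + 31 = 61 days.
August 1–21, 2108: 21 days.
Residual: 87 days.
Total: 818 days.
818 mod 7 = 6, so 6 days after Wednesday is Tuesday.

Tuesday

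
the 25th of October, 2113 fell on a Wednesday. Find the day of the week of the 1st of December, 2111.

Count forward from the earlier date (December 1, 2111) to the later (October 25, 2113):
Day-of-year of December 1, 2111: 335.
Day-of-year of October 25, 2113: 298.
2111 has 365 days, so 365 − 335 = 30 days remain in 2111.
Full years: 2112: 366. Sum = 366.
Total: 30 + 366 + 298 = 694 days.
694 mod 7 = 1, so 1 day before Wednesday is Tuesday.

Tuesday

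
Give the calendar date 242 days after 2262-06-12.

2263-02-09

Count 242 days after June 12, 2262:
June 2262: 30 − 12 = 18 days remain.
Then July (31), August (31), September (30), October (31), November (30), December (31), January (31): 31 + 31 + 30 + 31 + 30 + 31 + 31 = 215 days.
February 1–9, 2263: 9 days (2263 is not a leap year).
Residual: 242 days.
Total: 242 days.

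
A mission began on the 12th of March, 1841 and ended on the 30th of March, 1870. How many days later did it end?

10610

Day-of-year of March 12, 1841: 71.
Day-of-year of March 30, 1870: 89.
1841 has 365 days, so 365 − 71 = 294 days remain in 1841.
Full years 1842–1869: 21 common + 7 leap = 21×365 + 7×366 = 10227 days.
Total: 294 + 10227 + 89 = 10610 days.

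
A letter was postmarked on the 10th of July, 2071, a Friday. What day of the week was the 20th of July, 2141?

From July 10, 2071 to July 10, 2141: 70 years, of which 17 contain a Feb 29 — 53×365 + 17×366 = 25567 days.
(2100 is not a leap year (divisible by 100 but not 400).)
Within July 2141: 20 − 10 = 10 days.
Total: 25577 days.
25577 mod 7 = 6, so 6 days after Friday is Thursday.

Thursday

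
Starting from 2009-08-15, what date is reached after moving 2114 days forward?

2015-05-30

Count 2114 days after August 15, 2009:
August 15, 2009 → August 15, 2010: 365 days.
August 15, 2010 → August 15, 2011: 365 days.
August 15, 2011 → August 15, 2012: 366 days (2012 is a leap year).
August 15, 2012 → August 15, 2013: 365 days.
August 15, 2013 → August 15, 2014: 365 days.
August 2014: 31 − 15 = 16 days remain.
Then September (30), October (31), November (30), December (31), January (31), February 2015 (28), March (31), April (30): 30 + 31 + 30 + 31 + 31 + 28 + 31 + 30 = 242 days.
May 1–30, 2015: 30 days.
Residual: 288 days.
Total: 2114 days.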